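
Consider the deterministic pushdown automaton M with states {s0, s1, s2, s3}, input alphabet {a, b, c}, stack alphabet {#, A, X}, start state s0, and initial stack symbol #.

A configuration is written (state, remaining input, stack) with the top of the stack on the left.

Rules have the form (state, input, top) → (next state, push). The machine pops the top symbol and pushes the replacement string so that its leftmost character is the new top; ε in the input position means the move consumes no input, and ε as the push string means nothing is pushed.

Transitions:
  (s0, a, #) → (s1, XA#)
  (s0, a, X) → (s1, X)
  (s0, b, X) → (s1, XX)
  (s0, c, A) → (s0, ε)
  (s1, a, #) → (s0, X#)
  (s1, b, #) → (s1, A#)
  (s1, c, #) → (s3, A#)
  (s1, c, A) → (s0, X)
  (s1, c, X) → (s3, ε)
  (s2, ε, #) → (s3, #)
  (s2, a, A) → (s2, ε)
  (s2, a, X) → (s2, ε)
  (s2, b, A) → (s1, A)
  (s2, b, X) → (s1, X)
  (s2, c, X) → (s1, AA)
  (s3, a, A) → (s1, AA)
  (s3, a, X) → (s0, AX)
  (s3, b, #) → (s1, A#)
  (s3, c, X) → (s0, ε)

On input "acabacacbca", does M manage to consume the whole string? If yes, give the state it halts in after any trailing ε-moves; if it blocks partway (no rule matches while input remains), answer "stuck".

stuck

(s0, acabacacbca, #)
  read a, top #: go to s1, push XA# → (s1, cabacacbca, XA#)
  read c, top X: go to s3, push ε → (s3, abacacbca, A#)
  read a, top A: go to s1, push AA → (s1, bacacbca, AA#)
No transition for (s1, b, top A); M blocks with input bacacbca remaining.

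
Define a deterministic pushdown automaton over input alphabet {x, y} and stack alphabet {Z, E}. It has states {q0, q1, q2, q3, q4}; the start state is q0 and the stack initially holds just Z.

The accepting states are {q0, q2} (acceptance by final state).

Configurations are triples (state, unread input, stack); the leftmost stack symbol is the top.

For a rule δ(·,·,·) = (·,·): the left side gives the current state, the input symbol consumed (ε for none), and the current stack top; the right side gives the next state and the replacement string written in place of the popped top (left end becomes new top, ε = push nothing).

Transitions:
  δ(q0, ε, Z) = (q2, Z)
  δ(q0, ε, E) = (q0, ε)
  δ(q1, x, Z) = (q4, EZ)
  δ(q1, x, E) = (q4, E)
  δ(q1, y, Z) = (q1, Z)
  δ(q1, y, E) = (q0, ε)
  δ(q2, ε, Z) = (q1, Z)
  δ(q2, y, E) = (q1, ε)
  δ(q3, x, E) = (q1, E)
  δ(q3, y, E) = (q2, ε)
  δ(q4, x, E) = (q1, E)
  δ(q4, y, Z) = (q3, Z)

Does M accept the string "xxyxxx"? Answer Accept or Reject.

(q0, xxyxxx, Z) ⊢ (q2, xxyxxx, Z) ⊢ (q1, xxyxxx, Z) ⊢ (q4, xyxxx, EZ) ⊢ (q1, yxxx, EZ) ⊢ (q0, xxx, Z) ⊢ (q2, xxx, Z) ⊢ (q1, xxx, Z) ⊢ (q4, xx, EZ) ⊢ (q1, x, EZ) ⊢ (q4, ε, EZ)
All input consumed; state q4 ∉ F and no further ε-move applies.

Reject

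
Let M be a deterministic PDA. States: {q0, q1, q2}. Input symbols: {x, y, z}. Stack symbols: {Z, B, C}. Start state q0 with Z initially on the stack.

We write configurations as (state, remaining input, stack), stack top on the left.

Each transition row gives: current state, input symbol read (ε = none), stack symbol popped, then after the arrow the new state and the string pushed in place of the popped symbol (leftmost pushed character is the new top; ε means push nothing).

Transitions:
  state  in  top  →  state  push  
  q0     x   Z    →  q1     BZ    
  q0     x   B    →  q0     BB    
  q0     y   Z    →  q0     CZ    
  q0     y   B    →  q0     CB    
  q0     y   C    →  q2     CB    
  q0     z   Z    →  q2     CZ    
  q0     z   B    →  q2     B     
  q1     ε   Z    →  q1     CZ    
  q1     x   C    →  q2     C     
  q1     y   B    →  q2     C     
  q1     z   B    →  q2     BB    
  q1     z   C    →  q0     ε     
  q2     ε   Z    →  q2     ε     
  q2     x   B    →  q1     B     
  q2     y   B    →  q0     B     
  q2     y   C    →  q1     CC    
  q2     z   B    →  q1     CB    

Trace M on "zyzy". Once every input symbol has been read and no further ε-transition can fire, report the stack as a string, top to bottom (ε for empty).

(q0, zyzy, Z) ⊢ (q2, yzy, CZ) ⊢ (q1, zy, CCZ) ⊢ (q0, y, CZ) ⊢ (q2, ε, CBZ)
All input consumed in state q2 with stack CBZ.

CBZ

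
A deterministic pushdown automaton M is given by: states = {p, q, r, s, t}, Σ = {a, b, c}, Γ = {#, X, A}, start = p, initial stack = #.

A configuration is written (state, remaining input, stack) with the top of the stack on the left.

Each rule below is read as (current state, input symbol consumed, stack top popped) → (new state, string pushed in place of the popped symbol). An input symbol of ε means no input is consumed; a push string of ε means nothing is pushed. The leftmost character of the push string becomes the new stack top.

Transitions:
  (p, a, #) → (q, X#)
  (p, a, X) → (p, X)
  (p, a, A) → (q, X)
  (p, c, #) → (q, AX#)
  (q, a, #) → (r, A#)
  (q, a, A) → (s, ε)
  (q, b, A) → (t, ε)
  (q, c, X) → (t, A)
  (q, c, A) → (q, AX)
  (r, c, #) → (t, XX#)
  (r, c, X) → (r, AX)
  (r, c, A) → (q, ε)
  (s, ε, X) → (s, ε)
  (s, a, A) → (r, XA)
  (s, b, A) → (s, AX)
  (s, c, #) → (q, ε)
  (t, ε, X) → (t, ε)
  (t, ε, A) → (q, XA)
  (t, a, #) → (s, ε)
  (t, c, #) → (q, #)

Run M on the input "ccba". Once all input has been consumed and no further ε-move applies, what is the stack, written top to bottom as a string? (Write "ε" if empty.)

(p, ccba, #)
  read c, top #: go to q, push AX# → (q, cba, AX#)
  read c, top A: go to q, push AX → (q, ba, AXX#)
  read b, top A: go to t, push ε → (t, a, XX#)
  ε-move, top X: go to t, push ε → (t, a, X#)
  ε-move, top X: go to t, push ε → (t, a, #)
  read a, top #: go to s, push ε → (s, ε, ε)
All input consumed in state s with stack ε.

ε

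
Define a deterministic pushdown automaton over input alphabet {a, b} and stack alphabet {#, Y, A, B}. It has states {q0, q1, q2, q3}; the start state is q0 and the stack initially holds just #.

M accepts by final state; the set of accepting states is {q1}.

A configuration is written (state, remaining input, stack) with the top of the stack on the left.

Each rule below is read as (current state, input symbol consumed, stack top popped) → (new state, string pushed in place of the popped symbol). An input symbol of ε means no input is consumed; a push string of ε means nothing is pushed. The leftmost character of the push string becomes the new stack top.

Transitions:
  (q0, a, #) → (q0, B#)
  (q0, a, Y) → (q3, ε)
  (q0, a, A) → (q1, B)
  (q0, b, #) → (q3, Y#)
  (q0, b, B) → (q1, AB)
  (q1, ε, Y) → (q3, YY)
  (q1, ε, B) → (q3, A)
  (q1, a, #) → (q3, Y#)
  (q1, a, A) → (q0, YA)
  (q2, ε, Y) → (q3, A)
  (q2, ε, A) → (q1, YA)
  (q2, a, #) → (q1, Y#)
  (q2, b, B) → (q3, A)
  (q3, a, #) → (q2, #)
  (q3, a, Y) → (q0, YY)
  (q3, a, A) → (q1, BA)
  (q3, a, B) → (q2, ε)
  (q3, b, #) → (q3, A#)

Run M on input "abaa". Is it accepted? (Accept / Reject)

Reject

(q0, abaa, #) ⊢ (q0, baa, B#) ⊢ (q1, aa, AB#) ⊢ (q0, a, YAB#) ⊢ (q3, ε, AB#)
All input consumed; state q3 ∉ F and no further ε-move applies.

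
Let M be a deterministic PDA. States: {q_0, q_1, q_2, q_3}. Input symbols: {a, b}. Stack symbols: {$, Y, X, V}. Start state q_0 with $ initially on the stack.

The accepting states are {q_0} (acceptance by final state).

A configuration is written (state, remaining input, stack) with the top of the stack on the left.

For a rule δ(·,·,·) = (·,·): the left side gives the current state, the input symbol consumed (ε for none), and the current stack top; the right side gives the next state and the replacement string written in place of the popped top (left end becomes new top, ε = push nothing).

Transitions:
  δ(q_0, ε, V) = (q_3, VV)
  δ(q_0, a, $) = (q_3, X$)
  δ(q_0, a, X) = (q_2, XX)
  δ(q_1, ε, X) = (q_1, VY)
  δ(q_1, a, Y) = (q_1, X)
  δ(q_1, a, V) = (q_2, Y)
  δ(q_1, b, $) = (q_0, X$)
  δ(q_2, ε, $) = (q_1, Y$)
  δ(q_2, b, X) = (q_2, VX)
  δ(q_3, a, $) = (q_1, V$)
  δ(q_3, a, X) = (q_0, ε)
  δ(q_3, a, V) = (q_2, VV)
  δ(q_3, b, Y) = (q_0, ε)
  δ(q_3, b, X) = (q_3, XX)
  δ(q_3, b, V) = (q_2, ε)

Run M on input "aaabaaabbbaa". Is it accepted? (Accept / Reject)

Reject

(q_0, aaabaaabbbaa, $)
  read a, top $: go to q_3, push X$ → (q_3, aabaaabbbaa, X$)
  read a, top X: go to q_0, push ε → (q_0, abaaabbbaa, $)
  read a, top $: go to q_3, push X$ → (q_3, baaabbbaa, X$)
  read b, top X: go to q_3, push XX → (q_3, aaabbbaa, XX$)
  read a, top X: go to q_0, push ε → (q_0, aabbbaa, X$)
  read a, top X: go to q_2, push XX → (q_2, abbbaa, XX$)
No transition applies at (q_2, abbbaa, XX$); input not fully consumed.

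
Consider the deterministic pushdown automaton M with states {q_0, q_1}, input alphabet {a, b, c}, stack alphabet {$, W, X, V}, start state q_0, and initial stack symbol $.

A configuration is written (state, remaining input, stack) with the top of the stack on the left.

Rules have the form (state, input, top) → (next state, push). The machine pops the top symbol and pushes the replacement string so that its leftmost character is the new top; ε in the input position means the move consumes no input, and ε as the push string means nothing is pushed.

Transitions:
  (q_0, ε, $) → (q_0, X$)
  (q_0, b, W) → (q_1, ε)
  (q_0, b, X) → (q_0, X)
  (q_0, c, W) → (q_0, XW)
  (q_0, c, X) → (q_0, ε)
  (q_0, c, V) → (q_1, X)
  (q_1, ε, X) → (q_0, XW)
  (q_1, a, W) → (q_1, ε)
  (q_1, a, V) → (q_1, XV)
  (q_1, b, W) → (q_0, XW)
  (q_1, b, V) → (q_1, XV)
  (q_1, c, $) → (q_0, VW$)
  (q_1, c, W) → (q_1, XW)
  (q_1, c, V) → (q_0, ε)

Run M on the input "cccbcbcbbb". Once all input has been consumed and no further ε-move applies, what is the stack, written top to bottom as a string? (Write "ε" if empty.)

(q_0, cccbcbcbbb, $)
  ε-move, top $: go to q_0, push X$ → (q_0, cccbcbcbbb, X$)
  read c, top X: go to q_0, push ε → (q_0, ccbcbcbbb, $)
  ε-move, top $: go to q_0, push X$ → (q_0, ccbcbcbbb, X$)
  read c, top X: go to q_0, push ε → (q_0, cbcbcbbb, $)
  ε-move, top $: go to q_0, push X$ → (q_0, cbcbcbbb, X$)
  read c, top X: go to q_0, push ε → (q_0, bcbcbbb, $)
  ε-move, top $: go to q_0, push X$ → (q_0, bcbcbbb, X$)
  read b, top X: go to q_0, push X → (q_0, cbcbbb, X$)
  read c, top X: go to q_0, push ε → (q_0, bcbbb, $)
  ε-move, top $: go to q_0, push X$ → (q_0, bcbbb, X$)
  read b, top X: go to q_0, push X → (q_0, cbbb, X$)
  read c, top X: go to q_0, push ε → (q_0, bbb, $)
  ε-move, top $: go to q_0, push X$ → (q_0, bbb, X$)
  read b, top X: go to q_0, push X → (q_0, bb, X$)
  read b, top X: go to q_0, push X → (q_0, b, X$)
  read b, top X: go to q_0, push X → (q_0, ε, X$)
All input consumed in state q_0 with stack X$.

X$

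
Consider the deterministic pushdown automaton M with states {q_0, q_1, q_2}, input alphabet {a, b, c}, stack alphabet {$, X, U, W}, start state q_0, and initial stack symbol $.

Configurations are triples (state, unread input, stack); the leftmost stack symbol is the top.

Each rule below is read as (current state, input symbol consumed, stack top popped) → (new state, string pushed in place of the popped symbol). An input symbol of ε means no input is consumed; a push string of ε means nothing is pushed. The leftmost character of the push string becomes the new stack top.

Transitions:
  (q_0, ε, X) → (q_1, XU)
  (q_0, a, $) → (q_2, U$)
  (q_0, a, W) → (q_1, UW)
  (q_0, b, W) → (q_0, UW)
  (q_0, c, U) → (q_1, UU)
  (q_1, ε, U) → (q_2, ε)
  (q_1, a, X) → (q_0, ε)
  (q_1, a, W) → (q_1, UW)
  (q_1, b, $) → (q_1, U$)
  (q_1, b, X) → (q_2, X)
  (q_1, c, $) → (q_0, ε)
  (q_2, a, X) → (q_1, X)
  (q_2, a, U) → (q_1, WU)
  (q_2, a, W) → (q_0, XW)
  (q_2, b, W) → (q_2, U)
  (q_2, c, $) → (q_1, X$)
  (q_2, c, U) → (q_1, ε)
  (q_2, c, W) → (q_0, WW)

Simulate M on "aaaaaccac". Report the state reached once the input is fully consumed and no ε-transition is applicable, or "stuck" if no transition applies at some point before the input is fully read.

(q_0, aaaaaccac, $)
  read a, top $: go to q_2, push U$ → (q_2, aaaaccac, U$)
  read a, top U: go to q_1, push WU → (q_1, aaaccac, WU$)
  read a, top W: go to q_1, push UW → (q_1, aaccac, UWU$)
  ε-move, top U: go to q_2, push ε → (q_2, aaccac, WU$)
  read a, top W: go to q_0, push XW → (q_0, accac, XWU$)
  ε-move, top X: go to q_1, push XU → (q_1, accac, XUWU$)
  read a, top X: go to q_0, push ε → (q_0, ccac, UWU$)
  read c, top U: go to q_1, push UU → (q_1, cac, UUWU$)
  ε-move, top U: go to q_2, push ε → (q_2, cac, UWU$)
  read c, top U: go to q_1, push ε → (q_1, ac, WU$)
  read a, top W: go to q_1, push UW → (q_1, c, UWU$)
  ε-move, top U: go to q_2, push ε → (q_2, c, WU$)
  read c, top W: go to q_0, push WW → (q_0, ε, WWU$)
All input consumed; M is in state q_0.

q_0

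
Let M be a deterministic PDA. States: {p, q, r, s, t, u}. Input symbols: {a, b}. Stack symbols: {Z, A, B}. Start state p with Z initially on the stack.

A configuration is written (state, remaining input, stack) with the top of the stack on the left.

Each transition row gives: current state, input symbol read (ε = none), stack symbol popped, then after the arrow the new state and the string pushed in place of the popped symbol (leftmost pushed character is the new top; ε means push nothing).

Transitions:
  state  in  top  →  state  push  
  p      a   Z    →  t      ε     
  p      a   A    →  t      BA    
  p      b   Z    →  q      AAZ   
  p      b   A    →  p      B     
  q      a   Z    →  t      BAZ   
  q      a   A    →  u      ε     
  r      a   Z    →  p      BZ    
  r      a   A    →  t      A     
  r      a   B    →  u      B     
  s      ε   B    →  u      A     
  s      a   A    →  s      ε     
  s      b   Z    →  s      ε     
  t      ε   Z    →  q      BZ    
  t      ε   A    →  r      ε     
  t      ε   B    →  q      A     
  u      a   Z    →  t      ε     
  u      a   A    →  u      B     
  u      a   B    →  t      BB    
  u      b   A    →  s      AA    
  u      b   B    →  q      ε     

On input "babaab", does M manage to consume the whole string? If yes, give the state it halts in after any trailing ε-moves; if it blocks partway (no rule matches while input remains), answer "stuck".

(p, babaab, Z)
  read b, top Z: go to q, push AAZ → (q, abaab, AAZ)
  read a, top A: go to u, push ε → (u, baab, AZ)
  read b, top A: go to s, push AA → (s, aab, AAZ)
  read a, top A: go to s, push ε → (s, ab, AZ)
  read a, top A: go to s, push ε → (s, b, Z)
  read b, top Z: go to s, push ε → (s, ε, ε)
All input consumed; M is in state s.

s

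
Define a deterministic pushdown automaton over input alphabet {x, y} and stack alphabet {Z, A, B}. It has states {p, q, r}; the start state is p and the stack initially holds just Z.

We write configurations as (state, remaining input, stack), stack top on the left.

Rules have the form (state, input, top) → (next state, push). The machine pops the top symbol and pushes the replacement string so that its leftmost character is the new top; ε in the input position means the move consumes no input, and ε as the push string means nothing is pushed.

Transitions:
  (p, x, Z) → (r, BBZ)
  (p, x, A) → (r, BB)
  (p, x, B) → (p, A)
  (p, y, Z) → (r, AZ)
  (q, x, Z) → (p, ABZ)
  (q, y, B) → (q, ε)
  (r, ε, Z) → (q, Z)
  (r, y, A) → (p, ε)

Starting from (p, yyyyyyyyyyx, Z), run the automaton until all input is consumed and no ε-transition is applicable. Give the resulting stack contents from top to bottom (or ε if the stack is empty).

BBZ

(p, yyyyyyyyyyx, Z) ⊢ (r, yyyyyyyyyx, AZ) ⊢ (p, yyyyyyyyx, Z) ⊢ (r, yyyyyyyx, AZ) ⊢ (p, yyyyyyx, Z) ⊢ (r, yyyyyx, AZ) ⊢ (p, yyyyx, Z) ⊢ (r, yyyx, AZ) ⊢ (p, yyx, Z) ⊢ (r, yx, AZ) ⊢ (p, x, Z) ⊢ (r, ε, BBZ)
All input consumed in state r with stack BBZ.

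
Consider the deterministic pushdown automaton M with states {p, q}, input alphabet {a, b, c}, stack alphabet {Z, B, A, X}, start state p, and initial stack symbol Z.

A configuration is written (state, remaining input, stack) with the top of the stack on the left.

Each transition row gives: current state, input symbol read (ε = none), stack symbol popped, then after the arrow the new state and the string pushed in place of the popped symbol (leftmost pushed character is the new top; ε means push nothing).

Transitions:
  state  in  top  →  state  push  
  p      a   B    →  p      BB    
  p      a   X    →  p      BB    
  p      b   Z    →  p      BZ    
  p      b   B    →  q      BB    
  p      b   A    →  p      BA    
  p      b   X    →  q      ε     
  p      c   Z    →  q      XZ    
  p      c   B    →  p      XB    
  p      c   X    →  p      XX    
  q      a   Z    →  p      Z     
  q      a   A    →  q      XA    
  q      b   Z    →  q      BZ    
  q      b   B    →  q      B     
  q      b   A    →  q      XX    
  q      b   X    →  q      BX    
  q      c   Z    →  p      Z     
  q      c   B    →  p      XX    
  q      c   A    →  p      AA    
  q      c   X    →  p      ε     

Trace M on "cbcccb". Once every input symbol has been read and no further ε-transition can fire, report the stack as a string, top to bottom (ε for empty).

(p, cbcccb, Z) ⊢ (q, bcccb, XZ) ⊢ (q, cccb, BXZ) ⊢ (p, ccb, XXXZ) ⊢ (p, cb, XXXXZ) ⊢ (p, b, XXXXXZ) ⊢ (q, ε, XXXXZ)
All input consumed in state q with stack XXXXZ.

XXXXZ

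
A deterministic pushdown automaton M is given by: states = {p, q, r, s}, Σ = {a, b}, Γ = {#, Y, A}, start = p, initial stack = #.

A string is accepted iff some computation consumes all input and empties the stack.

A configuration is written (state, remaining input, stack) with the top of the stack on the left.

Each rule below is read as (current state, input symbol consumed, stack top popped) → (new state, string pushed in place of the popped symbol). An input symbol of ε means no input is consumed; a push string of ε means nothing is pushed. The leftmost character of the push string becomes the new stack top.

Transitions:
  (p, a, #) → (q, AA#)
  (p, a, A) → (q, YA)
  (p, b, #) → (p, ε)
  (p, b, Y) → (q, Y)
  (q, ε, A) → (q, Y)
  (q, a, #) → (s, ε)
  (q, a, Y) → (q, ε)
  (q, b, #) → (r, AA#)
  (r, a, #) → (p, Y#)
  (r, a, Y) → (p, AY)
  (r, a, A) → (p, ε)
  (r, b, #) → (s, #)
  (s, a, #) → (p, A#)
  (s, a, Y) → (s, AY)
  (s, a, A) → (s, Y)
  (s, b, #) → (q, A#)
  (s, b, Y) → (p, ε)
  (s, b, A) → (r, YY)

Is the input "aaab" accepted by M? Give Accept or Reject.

(p, aaab, #) ⊢ (q, aab, AA#) ⊢ (q, aab, YA#) ⊢ (q, ab, A#) ⊢ (q, ab, Y#) ⊢ (q, b, #) ⊢ (r, ε, AA#)
All input consumed; stack is AA#, not empty, and no further ε-move applies.

Reject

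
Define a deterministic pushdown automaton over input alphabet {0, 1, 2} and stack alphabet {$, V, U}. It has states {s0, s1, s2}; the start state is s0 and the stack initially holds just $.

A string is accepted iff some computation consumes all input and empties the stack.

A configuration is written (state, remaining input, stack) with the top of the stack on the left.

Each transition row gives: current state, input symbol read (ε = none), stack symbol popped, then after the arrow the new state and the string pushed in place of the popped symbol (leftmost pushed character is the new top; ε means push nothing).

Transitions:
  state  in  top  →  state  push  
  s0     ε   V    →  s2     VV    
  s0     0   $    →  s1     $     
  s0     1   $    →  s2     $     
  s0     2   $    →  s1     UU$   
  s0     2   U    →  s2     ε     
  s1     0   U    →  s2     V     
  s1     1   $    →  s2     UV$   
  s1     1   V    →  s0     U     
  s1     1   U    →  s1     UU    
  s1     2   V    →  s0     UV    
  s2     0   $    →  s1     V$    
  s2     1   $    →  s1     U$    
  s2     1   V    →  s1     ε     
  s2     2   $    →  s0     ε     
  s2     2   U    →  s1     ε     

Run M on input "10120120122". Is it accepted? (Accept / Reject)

Accept

(s0, 10120120122, $) ⊢ (s2, 0120120122, $) ⊢ (s1, 120120122, V$) ⊢ (s0, 20120122, U$) ⊢ (s2, 0120122, $) ⊢ (s1, 120122, V$) ⊢ (s0, 20122, U$) ⊢ (s2, 0122, $) ⊢ (s1, 122, V$) ⊢ (s0, 22, U$) ⊢ (s2, 2, $) ⊢ (s0, ε, ε)
All input consumed and the stack is empty.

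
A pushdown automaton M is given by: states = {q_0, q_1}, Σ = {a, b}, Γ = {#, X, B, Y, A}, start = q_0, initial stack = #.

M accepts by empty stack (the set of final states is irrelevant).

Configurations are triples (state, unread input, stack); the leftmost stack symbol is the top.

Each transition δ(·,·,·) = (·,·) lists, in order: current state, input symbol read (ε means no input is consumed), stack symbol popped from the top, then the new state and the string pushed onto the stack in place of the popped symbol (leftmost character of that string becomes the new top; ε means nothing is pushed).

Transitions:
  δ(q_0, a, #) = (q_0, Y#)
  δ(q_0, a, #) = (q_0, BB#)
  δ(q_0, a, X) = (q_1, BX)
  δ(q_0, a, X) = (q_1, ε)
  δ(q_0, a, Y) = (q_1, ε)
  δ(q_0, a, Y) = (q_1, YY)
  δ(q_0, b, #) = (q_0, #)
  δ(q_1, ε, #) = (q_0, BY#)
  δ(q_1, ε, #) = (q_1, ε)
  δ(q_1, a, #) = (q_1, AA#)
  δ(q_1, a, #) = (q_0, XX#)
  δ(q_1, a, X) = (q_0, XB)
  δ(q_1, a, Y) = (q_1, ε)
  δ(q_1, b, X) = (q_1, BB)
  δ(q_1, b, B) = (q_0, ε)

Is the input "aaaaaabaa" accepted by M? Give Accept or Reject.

Accept

One accepting computation: (q_0, aaaaaabaa, #) ⊢ (q_0, aaaaabaa, Y#) ⊢ (q_1, aaaabaa, #) ⊢ (q_0, aaabaa, XX#) ⊢ (q_1, aabaa, X#) ⊢ (q_0, abaa, XB#) ⊢ (q_1, baa, B#) ⊢ (q_0, aa, #) ⊢ (q_0, a, Y#) ⊢ (q_1, ε, #) ⊢ (q_1, ε, ε)
All input consumed and the stack is empty.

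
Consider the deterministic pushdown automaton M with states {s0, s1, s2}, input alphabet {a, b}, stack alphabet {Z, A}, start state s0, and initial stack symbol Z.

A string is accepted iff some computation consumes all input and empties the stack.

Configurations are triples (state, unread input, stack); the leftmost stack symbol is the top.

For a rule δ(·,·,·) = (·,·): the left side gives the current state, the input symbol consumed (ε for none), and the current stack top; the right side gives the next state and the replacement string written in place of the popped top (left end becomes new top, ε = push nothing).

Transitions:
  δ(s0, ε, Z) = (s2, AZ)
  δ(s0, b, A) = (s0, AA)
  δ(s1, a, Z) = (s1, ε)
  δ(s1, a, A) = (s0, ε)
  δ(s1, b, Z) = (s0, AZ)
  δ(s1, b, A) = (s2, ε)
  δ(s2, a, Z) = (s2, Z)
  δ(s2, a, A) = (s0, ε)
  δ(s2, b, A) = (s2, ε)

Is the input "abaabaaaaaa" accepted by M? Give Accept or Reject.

Reject

(s0, abaabaaaaaa, Z)
  ε-move, top Z: go to s2, push AZ → (s2, abaabaaaaaa, AZ)
  read a, top A: go to s0, push ε → (s0, baabaaaaaa, Z)
  ε-move, top Z: go to s2, push AZ → (s2, baabaaaaaa, AZ)
  read b, top A: go to s2, push ε → (s2, aabaaaaaa, Z)
  read a, top Z: go to s2, push Z → (s2, abaaaaaa, Z)
  read a, top Z: go to s2, push Z → (s2, baaaaaa, Z)
No transition applies at (s2, baaaaaa, Z); input not fully consumed.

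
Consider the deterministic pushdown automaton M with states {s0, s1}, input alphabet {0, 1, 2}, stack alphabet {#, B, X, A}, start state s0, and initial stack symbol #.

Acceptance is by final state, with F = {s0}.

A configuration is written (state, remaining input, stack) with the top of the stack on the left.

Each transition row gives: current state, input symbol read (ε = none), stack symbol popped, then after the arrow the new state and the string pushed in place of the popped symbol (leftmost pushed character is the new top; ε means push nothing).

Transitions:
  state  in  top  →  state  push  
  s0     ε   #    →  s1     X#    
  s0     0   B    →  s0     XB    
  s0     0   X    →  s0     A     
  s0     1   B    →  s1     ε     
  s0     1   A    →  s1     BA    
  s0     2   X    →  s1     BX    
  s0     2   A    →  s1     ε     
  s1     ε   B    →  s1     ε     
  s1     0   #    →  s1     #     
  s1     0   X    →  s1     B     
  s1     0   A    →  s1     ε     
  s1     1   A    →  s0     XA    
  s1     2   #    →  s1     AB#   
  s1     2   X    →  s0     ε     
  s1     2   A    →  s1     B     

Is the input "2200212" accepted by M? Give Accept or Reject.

(s0, 2200212, #)
  ε-move, top #: go to s1, push X# → (s1, 2200212, X#)
  read 2, top X: go to s0, push ε → (s0, 200212, #)
  ε-move, top #: go to s1, push X# → (s1, 200212, X#)
  read 2, top X: go to s0, push ε → (s0, 00212, #)
  ε-move, top #: go to s1, push X# → (s1, 00212, X#)
  read 0, top X: go to s1, push B → (s1, 0212, B#)
  ε-move, top B: go to s1, push ε → (s1, 0212, #)
  read 0, top #: go to s1, push # → (s1, 212, #)
  read 2, top #: go to s1, push AB# → (s1, 12, AB#)
  read 1, top A: go to s0, push XA → (s0, 2, XAB#)
  read 2, top X: go to s1, push BX → (s1, ε, BXAB#)
  ε-move, top B: go to s1, push ε → (s1, ε, XAB#)
All input consumed; state s1 ∉ F and no further ε-move applies.

Reject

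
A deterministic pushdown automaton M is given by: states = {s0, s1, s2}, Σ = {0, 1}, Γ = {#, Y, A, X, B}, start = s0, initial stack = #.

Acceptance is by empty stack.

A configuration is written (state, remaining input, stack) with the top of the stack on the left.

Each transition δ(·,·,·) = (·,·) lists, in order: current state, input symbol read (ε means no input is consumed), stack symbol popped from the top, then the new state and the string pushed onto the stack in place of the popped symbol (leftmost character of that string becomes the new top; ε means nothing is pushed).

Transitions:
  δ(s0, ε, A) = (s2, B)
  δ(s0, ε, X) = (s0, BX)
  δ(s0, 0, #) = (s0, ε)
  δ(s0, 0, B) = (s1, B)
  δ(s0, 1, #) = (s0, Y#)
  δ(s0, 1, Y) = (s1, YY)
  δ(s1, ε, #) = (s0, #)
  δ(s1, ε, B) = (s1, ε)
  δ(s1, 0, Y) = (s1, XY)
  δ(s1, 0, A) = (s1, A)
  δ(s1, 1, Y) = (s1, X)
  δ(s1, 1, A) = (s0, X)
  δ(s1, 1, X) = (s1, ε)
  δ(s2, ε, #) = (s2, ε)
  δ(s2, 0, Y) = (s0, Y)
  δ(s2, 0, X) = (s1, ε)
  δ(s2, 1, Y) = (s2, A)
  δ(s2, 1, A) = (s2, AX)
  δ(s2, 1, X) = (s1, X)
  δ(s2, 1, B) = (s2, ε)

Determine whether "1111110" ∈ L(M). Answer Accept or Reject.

Accept

(s0, 1111110, #)
  read 1, top #: go to s0, push Y# → (s0, 111110, Y#)
  read 1, top Y: go to s1, push YY → (s1, 11110, YY#)
  read 1, top Y: go to s1, push X → (s1, 1110, XY#)
  read 1, top X: go to s1, push ε → (s1, 110, Y#)
  read 1, top Y: go to s1, push X → (s1, 10, X#)
  read 1, top X: go to s1, push ε → (s1, 0, #)
  ε-move, top #: go to s0, push # → (s0, 0, #)
  read 0, top #: go to s0, push ε → (s0, ε, ε)
All input consumed and the stack is empty.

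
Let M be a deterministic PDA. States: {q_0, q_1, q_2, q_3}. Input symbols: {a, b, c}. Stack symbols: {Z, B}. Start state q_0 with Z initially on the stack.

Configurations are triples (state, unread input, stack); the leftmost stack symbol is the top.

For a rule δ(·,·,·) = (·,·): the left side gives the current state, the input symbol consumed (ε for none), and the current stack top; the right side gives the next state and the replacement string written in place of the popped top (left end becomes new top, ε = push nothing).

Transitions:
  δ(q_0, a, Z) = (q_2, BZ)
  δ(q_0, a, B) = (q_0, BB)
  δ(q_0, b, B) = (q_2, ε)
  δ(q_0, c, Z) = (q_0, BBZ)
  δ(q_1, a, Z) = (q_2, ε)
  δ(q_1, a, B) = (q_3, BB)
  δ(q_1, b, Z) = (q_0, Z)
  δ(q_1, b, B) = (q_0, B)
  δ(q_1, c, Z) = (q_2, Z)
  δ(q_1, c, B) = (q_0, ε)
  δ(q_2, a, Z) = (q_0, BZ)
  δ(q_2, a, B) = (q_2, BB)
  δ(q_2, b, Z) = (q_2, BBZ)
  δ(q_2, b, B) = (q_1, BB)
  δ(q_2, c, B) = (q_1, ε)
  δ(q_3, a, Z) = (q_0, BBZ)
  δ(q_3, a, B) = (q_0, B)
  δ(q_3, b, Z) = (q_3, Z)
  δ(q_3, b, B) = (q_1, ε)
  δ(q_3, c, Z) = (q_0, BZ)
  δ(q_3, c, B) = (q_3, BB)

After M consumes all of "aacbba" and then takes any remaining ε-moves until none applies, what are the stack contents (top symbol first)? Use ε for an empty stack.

(q_0, aacbba, Z) ⊢ (q_2, acbba, BZ) ⊢ (q_2, cbba, BBZ) ⊢ (q_1, bba, BZ) ⊢ (q_0, ba, BZ) ⊢ (q_2, a, Z) ⊢ (q_0, ε, BZ)
All input consumed in state q_0 with stack BZ.

BZ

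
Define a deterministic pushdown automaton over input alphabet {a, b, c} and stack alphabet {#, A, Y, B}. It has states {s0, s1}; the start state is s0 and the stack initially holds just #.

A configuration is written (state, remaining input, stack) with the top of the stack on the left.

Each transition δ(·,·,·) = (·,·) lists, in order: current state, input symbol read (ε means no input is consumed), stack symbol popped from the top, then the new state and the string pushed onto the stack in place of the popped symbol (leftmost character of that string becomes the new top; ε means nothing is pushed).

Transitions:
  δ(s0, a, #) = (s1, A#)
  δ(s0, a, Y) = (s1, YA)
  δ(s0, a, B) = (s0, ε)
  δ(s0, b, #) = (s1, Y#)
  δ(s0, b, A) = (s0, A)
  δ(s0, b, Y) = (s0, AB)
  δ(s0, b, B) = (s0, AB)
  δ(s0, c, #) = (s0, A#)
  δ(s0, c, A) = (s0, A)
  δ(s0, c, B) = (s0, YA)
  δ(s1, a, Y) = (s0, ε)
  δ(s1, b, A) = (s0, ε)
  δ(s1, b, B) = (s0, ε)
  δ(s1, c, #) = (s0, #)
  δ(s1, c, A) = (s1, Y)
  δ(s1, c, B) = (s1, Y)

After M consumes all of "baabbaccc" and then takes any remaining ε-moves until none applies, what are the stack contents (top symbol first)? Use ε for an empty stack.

(s0, baabbaccc, #)
  read b, top #: go to s1, push Y# → (s1, aabbaccc, Y#)
  read a, top Y: go to s0, push ε → (s0, abbaccc, #)
  read a, top #: go to s1, push A# → (s1, bbaccc, A#)
  read b, top A: go to s0, push ε → (s0, baccc, #)
  read b, top #: go to s1, push Y# → (s1, accc, Y#)
  read a, top Y: go to s0, push ε → (s0, ccc, #)
  read c, top #: go to s0, push A# → (s0, cc, A#)
  read c, top A: go to s0, push A → (s0, c, A#)
  read c, top A: go to s0, push A → (s0, ε, A#)
All input consumed in state s0 with stack A#.

A#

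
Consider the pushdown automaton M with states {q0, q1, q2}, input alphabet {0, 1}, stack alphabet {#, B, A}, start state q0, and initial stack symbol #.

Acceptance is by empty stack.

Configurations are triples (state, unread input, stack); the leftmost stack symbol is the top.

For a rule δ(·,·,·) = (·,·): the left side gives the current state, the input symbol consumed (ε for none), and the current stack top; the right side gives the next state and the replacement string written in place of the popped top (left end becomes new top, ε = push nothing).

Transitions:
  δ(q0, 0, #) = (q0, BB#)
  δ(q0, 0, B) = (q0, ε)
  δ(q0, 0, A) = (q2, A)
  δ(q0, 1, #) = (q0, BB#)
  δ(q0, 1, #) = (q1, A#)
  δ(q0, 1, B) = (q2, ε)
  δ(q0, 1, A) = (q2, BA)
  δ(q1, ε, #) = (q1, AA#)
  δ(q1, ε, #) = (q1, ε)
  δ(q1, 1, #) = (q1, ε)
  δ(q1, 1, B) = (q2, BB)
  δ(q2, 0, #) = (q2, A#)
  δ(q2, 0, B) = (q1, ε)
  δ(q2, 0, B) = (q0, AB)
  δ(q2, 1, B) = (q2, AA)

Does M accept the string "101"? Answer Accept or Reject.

Reject

No computation consumes all input and empties the stack.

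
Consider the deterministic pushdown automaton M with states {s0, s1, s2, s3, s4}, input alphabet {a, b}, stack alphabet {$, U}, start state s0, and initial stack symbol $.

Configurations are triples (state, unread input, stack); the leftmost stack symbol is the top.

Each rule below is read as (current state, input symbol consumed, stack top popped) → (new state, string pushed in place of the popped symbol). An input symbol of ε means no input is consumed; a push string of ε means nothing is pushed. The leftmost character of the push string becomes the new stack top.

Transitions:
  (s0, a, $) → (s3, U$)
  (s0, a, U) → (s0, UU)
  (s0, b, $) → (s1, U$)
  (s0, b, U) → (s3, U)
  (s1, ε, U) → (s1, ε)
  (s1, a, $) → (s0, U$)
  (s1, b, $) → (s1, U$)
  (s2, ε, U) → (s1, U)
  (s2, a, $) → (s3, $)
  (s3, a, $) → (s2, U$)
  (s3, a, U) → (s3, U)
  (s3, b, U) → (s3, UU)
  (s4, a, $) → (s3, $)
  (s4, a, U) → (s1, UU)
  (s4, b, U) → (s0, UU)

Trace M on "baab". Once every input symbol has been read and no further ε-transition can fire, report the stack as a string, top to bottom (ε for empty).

(s0, baab, $)
  read b, top $: go to s1, push U$ → (s1, aab, U$)
  ε-move, top U: go to s1, push ε → (s1, aab, $)
  read a, top $: go to s0, push U$ → (s0, ab, U$)
  read a, top U: go to s0, push UU → (s0, b, UU$)
  read b, top U: go to s3, push U → (s3, ε, UU$)
All input consumed in state s3 with stack UU$.

UU$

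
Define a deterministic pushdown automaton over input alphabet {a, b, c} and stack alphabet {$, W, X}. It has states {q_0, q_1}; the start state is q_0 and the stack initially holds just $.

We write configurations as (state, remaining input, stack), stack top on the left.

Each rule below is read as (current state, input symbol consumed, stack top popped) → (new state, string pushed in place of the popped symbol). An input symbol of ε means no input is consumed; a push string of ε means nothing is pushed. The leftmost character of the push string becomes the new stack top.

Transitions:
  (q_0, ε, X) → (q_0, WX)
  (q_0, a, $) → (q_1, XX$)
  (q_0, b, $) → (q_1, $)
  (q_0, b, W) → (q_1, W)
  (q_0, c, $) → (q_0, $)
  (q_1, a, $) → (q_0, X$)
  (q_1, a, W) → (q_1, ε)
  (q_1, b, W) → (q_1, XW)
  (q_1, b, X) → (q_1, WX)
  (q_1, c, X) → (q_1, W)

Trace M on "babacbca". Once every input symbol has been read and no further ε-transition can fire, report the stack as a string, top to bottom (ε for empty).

(q_0, babacbca, $)
  read b, top $: go to q_1, push $ → (q_1, abacbca, $)
  read a, top $: go to q_0, push X$ → (q_0, bacbca, X$)
  ε-move, top X: go to q_0, push WX → (q_0, bacbca, WX$)
  read b, top W: go to q_1, push W → (q_1, acbca, WX$)
  read a, top W: go to q_1, push ε → (q_1, cbca, X$)
  read c, top X: go to q_1, push W → (q_1, bca, W$)
  read b, top W: go to q_1, push XW → (q_1, ca, XW$)
  read c, top X: go to q_1, push W → (q_1, a, WW$)
  read a, top W: go to q_1, push ε → (q_1, ε, W$)
All input consumed in state q_1 with stack W$.

W$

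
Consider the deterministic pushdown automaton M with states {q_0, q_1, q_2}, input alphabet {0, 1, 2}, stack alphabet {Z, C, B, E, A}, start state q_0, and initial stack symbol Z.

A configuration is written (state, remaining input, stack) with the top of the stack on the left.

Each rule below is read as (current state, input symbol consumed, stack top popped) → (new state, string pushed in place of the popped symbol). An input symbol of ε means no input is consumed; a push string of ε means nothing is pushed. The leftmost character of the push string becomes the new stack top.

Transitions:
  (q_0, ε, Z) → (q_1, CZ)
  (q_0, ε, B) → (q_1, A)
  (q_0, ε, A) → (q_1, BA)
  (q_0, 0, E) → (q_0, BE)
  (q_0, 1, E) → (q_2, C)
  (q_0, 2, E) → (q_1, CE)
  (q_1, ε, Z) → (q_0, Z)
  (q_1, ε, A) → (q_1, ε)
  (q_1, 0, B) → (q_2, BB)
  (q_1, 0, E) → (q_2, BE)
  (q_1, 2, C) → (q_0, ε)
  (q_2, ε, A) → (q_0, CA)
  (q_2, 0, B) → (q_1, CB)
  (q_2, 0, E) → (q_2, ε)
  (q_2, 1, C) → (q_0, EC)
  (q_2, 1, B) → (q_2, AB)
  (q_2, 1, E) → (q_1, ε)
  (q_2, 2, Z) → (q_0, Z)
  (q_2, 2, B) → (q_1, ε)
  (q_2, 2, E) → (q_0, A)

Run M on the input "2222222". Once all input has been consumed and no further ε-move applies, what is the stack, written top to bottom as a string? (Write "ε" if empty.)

(q_0, 2222222, Z)
  ε-move, top Z: go to q_1, push CZ → (q_1, 2222222, CZ)
  read 2, top C: go to q_0, push ε → (q_0, 222222, Z)
  ε-move, top Z: go to q_1, push CZ → (q_1, 222222, CZ)
  read 2, top C: go to q_0, push ε → (q_0, 22222, Z)
  ε-move, top Z: go to q_1, push CZ → (q_1, 22222, CZ)
  read 2, top C: go to q_0, push ε → (q_0, 2222, Z)
  ε-move, top Z: go to q_1, push CZ → (q_1, 2222, CZ)
  read 2, top C: go to q_0, push ε → (q_0, 222, Z)
  ε-move, top Z: go to q_1, push CZ → (q_1, 222, CZ)
  read 2, top C: go to q_0, push ε → (q_0, 22, Z)
  ε-move, top Z: go to q_1, push CZ → (q_1, 22, CZ)
  read 2, top C: go to q_0, push ε → (q_0, 2, Z)
  ε-move, top Z: go to q_1, push CZ → (q_1, 2, CZ)
  read 2, top C: go to q_0, push ε → (q_0, ε, Z)
  ε-move, top Z: go to q_1, push CZ → (q_1, ε, CZ)
All input consumed in state q_1 with stack CZ.

CZ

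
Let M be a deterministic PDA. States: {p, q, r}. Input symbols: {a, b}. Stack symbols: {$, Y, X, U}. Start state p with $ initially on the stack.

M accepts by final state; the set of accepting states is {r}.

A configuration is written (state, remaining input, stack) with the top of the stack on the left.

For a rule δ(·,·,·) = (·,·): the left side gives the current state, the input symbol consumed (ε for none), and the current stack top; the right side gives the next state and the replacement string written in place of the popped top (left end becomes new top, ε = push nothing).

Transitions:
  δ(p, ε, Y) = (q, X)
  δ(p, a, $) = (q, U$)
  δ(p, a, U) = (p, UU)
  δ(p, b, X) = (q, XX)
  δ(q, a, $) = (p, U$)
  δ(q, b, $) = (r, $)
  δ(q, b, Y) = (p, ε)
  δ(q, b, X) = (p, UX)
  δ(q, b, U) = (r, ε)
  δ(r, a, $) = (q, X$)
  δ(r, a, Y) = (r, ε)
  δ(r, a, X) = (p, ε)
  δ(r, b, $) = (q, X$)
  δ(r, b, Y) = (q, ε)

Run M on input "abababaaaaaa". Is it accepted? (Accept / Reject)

Reject

(p, abababaaaaaa, $) ⊢ (q, bababaaaaaa, U$) ⊢ (r, ababaaaaaa, $) ⊢ (q, babaaaaaa, X$) ⊢ (p, abaaaaaa, UX$) ⊢ (p, baaaaaa, UUX$)
No transition applies at (p, baaaaaa, UUX$); input not fully consumed.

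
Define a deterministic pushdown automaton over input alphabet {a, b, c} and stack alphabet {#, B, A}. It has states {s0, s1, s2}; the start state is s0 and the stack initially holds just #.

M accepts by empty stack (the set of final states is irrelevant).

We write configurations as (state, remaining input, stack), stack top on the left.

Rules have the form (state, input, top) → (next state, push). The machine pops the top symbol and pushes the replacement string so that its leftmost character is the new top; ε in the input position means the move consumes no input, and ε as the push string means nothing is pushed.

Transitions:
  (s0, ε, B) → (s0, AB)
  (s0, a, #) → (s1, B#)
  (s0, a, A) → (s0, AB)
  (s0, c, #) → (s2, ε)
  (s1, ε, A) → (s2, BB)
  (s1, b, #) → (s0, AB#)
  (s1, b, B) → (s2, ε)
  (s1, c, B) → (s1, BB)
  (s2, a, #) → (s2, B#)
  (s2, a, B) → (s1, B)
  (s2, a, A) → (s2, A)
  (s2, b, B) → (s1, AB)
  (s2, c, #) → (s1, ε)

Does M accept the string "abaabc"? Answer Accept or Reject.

(s0, abaabc, #)
  read a, top #: go to s1, push B# → (s1, baabc, B#)
  read b, top B: go to s2, push ε → (s2, aabc, #)
  read a, top #: go to s2, push B# → (s2, abc, B#)
  read a, top B: go to s1, push B → (s1, bc, B#)
  read b, top B: go to s2, push ε → (s2, c, #)
  read c, top #: go to s1, push ε → (s1, ε, ε)
All input consumed and the stack is empty.

Accept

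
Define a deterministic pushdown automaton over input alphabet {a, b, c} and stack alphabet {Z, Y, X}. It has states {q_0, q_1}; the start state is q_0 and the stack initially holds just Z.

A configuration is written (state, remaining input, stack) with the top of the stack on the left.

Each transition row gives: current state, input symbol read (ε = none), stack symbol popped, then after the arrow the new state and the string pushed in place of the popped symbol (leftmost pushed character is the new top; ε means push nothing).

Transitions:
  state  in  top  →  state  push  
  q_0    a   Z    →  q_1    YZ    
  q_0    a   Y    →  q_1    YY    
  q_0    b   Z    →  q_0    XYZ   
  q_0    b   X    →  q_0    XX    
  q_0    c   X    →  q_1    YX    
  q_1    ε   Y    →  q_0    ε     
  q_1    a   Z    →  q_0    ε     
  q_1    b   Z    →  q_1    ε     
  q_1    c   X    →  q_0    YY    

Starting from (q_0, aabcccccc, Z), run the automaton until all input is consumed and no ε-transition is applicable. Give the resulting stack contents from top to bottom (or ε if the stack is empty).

(q_0, aabcccccc, Z)
  read a, top Z: go to q_1, push YZ → (q_1, abcccccc, YZ)
  ε-move, top Y: go to q_0, push ε → (q_0, abcccccc, Z)
  read a, top Z: go to q_1, push YZ → (q_1, bcccccc, YZ)
  ε-move, top Y: go to q_0, push ε → (q_0, bcccccc, Z)
  read b, top Z: go to q_0, push XYZ → (q_0, cccccc, XYZ)
  read c, top X: go to q_1, push YX → (q_1, ccccc, YXYZ)
  ε-move, top Y: go to q_0, push ε → (q_0, ccccc, XYZ)
  read c, top X: go to q_1, push YX → (q_1, cccc, YXYZ)
  ε-move, top Y: go to q_0, push ε → (q_0, cccc, XYZ)
  read c, top X: go to q_1, push YX → (q_1, ccc, YXYZ)
  ε-move, top Y: go to q_0, push ε → (q_0, ccc, XYZ)
  read c, top X: go to q_1, push YX → (q_1, cc, YXYZ)
  ε-move, top Y: go to q_0, push ε → (q_0, cc, XYZ)
  read c, top X: go to q_1, push YX → (q_1, c, YXYZ)
  ε-move, top Y: go to q_0, push ε → (q_0, c, XYZ)
  read c, top X: go to q_1, push YX → (q_1, ε, YXYZ)
  ε-move, top Y: go to q_0, push ε → (q_0, ε, XYZ)
All input consumed in state q_0 with stack XYZ.

XYZ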